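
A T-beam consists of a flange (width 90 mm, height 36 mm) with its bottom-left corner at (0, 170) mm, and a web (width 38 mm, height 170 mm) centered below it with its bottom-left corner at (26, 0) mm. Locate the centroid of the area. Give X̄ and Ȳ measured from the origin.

web: A = 38 × 170 = 6460.00, centroid at (45.00, 85.00).
flange: A = 90 × 36 = 3240.00, centroid at (45.00, 188.00).
ΣA = 9700.00 mm²
ΣAX̄ = (6460.00)(45.00) + (3240.00)(45.00) = 436500.00 mm³
ΣAȲ = (6460.00)(85.00) + (3240.00)(188.00) = 1158220.00 mm³
X̄ = 436500.00 / 9700.00 = 45.00 mm
Ȳ = 1158220.00 / 9700.00 = 119.40 mm

X̄ = 45.00 mm, Ȳ = 119.40 mm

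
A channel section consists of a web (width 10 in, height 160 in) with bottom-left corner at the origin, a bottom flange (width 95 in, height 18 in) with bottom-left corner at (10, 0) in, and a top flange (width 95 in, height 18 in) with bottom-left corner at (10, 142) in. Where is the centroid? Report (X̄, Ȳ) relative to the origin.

X̄ = 40.77 in, Ȳ = 80.00 in

web: A = 10 × 160 = 1600.00, centroid at (5.00, 80.00).
bottom flange: A = 95 × 18 = 1710.00, centroid at (57.50, 9.00).
top flange: A = 95 × 18 = 1710.00, centroid at (57.50, 151.00).
ΣA = 5020.00 in², ΣAX̄ = 204650.00 in³, ΣAȲ = 401600.00 in³.
X̄ = 204650.00/5020.00 = 40.77 in; Ȳ = 401600.00/5020.00 = 80.00 in.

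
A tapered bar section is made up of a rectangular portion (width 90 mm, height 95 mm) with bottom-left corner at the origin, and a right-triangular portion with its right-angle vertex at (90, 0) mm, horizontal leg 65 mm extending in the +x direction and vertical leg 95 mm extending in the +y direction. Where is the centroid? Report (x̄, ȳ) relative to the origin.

rectangular portion: A = 90 × 95 = 8550.00, centroid at (45.00, 47.50).
triangular portion: A = ½·65·95 = 3087.50, centroid at (111.67, 31.67).
ΣA = 11637.50 mm²
ΣAx̄ = (8550.00)(45.00) + (3087.50)(111.67) = 729520.83 mm³
ΣAȳ = (8550.00)(47.50) + (3087.50)(31.67) = 503895.83 mm³
x̄ = 729520.83 / 11637.50 = 62.69 mm
ȳ = 503895.83 / 11637.50 = 43.30 mm

x̄ = 62.69 mm, ȳ = 43.30 mm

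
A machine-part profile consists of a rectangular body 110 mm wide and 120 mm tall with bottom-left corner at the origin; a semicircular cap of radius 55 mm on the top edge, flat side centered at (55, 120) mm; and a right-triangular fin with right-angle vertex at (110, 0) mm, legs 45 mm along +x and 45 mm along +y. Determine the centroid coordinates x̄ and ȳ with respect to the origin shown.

Part | A | x̄ᵢ | ȳᵢ | A·x̄ᵢ | A·ȳᵢ
rectangular body | 13200.00 | 55.00 | 60.00 | 726000.00 | 792000.00
semicircular top | 4751.66 | 55.00 | 143.34 | 261341.24 | 681115.73
triangular fin | 1012.50 | 125.00 | 15.00 | 126562.50 | 15187.50
Σ | 18964.16 |  |  | 1113903.74 | 1488303.23
x̄ = 1113903.74 / 18964.16 = 58.74 mm
ȳ = 1488303.23 / 18964.16 = 78.48 mm

x̄ = 58.74 mm, ȳ = 78.48 mm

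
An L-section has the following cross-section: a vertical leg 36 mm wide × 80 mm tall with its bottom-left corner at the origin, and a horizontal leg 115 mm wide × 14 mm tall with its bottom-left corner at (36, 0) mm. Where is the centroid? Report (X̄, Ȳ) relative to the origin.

vertical leg: A = 36 × 80 = 2880.00, centroid at (18.00, 40.00).
horizontal leg: A = 115 × 14 = 1610.00, centroid at (93.50, 7.00).
ΣA = 4490.00 mm², ΣAX̄ = 202375.00 mm³, ΣAȲ = 126470.00 mm³.
X̄ = 202375.00/4490.00 = 45.07 mm; Ȳ = 126470.00/4490.00 = 28.17 mm.

X̄ = 45.07 mm, Ȳ = 28.17 mm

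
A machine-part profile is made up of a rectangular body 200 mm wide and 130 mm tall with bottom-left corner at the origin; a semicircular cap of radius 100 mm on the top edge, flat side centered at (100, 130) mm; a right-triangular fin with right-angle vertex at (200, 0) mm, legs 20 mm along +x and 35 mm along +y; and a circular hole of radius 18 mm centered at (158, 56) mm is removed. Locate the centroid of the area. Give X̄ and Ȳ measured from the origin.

rectangular body: A = 200 × 130 = 26000.00, centroid at (100.00, 65.00).
semicircular top: A = ½π·100² = 15707.96, centroid at (100.00, 172.44).
triangular fin: A = ½·20·35 = 350.00, centroid at (206.67, 11.67).
hole: A = −π·18² = -1017.88, centroid at (158.00, 56.00).
ΣA = 41040.09 mm², ΣAX̄ = 4082305.25 mm³, ΣAȲ = 4345784.17 mm³.
X̄ = 4082305.25/41040.09 = 99.47 mm; Ȳ = 4345784.17/41040.09 = 105.89 mm.

X̄ = 99.47 mm, Ȳ = 105.89 mm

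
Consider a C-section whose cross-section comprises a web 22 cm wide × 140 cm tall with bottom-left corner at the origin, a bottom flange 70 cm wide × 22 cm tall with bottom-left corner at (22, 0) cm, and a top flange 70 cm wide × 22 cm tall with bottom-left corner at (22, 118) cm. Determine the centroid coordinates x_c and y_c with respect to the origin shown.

web: A = 22 × 140 = 3080.00, centroid at (11.00, 70.00).
bottom flange: A = 70 × 22 = 1540.00, centroid at (57.00, 11.00).
top flange: A = 70 × 22 = 1540.00, centroid at (57.00, 129.00).
ΣA = 6160.00 cm²
ΣAx_c = (3080.00)(11.00) + (1540.00)(57.00) + (1540.00)(57.00) = 209440.00 cm³
ΣAy_c = (3080.00)(70.00) + (1540.00)(11.00) + (1540.00)(129.00) = 431200.00 cm³
x_c = 209440.00 / 6160.00 = 34.00 cm
y_c = 431200.00 / 6160.00 = 70.00 cm

x_c = 34.00 cm, y_c = 70.00 cm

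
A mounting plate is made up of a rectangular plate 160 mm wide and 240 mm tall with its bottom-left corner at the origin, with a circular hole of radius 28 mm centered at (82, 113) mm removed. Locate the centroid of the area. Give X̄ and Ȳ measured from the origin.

X̄ = 79.86 mm, Ȳ = 120.48 mm

plate: A = 160 × 240 = 38400.00, centroid at (80.00, 120.00).
hole: A = −π·28² = -2463.01, centroid at (82.00, 113.00).
ΣA = 35936.99 mm², ΣAX̄ = 2870033.29 mm³, ΣAȲ = 4329680.02 mm³.
X̄ = 2870033.29/35936.99 = 79.86 mm; Ȳ = 4329680.02/35936.99 = 120.48 mm.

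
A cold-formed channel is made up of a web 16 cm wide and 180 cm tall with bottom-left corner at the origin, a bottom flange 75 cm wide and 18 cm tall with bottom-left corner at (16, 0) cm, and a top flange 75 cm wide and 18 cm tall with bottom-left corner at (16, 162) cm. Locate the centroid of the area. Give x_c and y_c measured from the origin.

web: A = 16 × 180 = 2880.00, centroid at (8.00, 90.00).
bottom flange: A = 75 × 18 = 1350.00, centroid at (53.50, 9.00).
top flange: A = 75 × 18 = 1350.00, centroid at (53.50, 171.00).
ΣA = 5580.00 cm²
ΣAx_c = (2880.00)(8.00) + (1350.00)(53.50) + (1350.00)(53.50) = 167490.00 cm³
ΣAy_c = (2880.00)(90.00) + (1350.00)(9.00) + (1350.00)(171.00) = 502200.00 cm³
x_c = 167490.00 / 5580.00 = 30.02 cm
y_c = 502200.00 / 5580.00 = 90.00 cm

x_c = 30.02 cm, y_c = 90.00 cm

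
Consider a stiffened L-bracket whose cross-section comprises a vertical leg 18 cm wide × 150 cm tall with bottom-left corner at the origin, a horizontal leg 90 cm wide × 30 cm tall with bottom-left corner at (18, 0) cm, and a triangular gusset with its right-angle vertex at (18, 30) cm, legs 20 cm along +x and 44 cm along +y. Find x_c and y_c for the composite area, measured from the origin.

vertical leg: A = 18 × 150 = 2700.00, centroid at (9.00, 75.00).
horizontal leg: A = 90 × 30 = 2700.00, centroid at (63.00, 15.00).
gusset: A = ½·20·44 = 440.00, centroid at (24.67, 44.67).
ΣA = 5840.00 cm², ΣAx_c = 205253.33 cm³, ΣAy_c = 262653.33 cm³.
x_c = 205253.33/5840.00 = 35.15 cm; y_c = 262653.33/5840.00 = 44.97 cm.

x_c = 35.15 cm, y_c = 44.97 cm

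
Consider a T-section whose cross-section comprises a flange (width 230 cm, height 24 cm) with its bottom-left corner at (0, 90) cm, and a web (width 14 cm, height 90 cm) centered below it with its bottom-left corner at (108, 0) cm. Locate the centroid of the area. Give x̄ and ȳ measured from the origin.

x̄ = 115.00 cm, ȳ = 91.41 cm

web: A = 14 × 90 = 1260.00, centroid at (115.00, 45.00).
flange: A = 230 × 24 = 5520.00, centroid at (115.00, 102.00).
ΣA = 6780.00 cm², ΣAx̄ = 779700.00 cm³, ΣAȳ = 619740.00 cm³.
x̄ = 779700.00/6780.00 = 115.00 cm; ȳ = 619740.00/6780.00 = 91.41 cm.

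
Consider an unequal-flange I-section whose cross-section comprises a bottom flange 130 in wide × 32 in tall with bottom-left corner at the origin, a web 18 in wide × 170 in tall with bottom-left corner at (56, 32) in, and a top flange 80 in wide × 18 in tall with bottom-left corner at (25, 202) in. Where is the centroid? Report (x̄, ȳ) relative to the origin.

Part | A | x̄ᵢ | ȳᵢ | A·x̄ᵢ | A·ȳᵢ
bottom flange | 4160.00 | 65.00 | 16.00 | 270400.00 | 66560.00
web | 3060.00 | 65.00 | 117.00 | 198900.00 | 358020.00
top flange | 1440.00 | 65.00 | 211.00 | 93600.00 | 303840.00
Σ | 8660.00 |  |  | 562900.00 | 728420.00
x̄ = 562900.00 / 8660.00 = 65.00 in
ȳ = 728420.00 / 8660.00 = 84.11 in

x̄ = 65.00 in, ȳ = 84.11 in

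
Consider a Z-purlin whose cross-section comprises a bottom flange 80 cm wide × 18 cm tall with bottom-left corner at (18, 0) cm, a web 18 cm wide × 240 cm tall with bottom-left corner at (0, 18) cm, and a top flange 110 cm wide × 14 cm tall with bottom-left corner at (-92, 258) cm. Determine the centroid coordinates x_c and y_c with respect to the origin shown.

bottom flange: A = 80 × 18 = 1440.00, centroid at (58.00, 9.00).
web: A = 18 × 240 = 4320.00, centroid at (9.00, 138.00).
top flange: A = 110 × 14 = 1540.00, centroid at (-37.00, 265.00).
ΣA = 7300.00 cm², ΣAx_c = 65420.00 cm³, ΣAy_c = 1017220.00 cm³.
x_c = 65420.00/7300.00 = 8.96 cm; y_c = 1017220.00/7300.00 = 139.35 cm.

x_c = 8.96 cm, y_c = 139.35 cm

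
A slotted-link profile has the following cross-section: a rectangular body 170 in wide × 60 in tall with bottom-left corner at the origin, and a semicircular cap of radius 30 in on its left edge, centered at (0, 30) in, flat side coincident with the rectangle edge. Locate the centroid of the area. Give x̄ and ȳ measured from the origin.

x̄ = 73.10 in, ȳ = 30.00 in

rectangular body: A = 170 × 60 = 10200.00, centroid at (85.00, 30.00).
semicircular end: A = ½π·30² = 1413.72, centroid at (-12.73, 30.00).
ΣA = 11613.72 in²
ΣAx̄ = (10200.00)(85.00) + (1413.72)(-12.73) = 849000.00 in³
ΣAȳ = (10200.00)(30.00) + (1413.72)(30.00) = 348411.50 in³
x̄ = 849000.00 / 11613.72 = 73.10 in
ȳ = 348411.50 / 11613.72 = 30.00 in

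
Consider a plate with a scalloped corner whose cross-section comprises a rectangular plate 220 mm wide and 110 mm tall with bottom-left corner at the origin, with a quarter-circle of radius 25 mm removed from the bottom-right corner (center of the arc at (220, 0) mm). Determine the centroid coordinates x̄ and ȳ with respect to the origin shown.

plate: A = 220 × 110 = 24200.00, centroid at (110.00, 55.00).
removed quarter-circle: A = −¼π·25² = -490.87, centroid at (209.39, 10.61).
ΣA = 23709.13 mm², ΣAx̄ = 2559216.09 mm³, ΣAȳ = 1325791.67 mm³.
x̄ = 2559216.09/23709.13 = 107.94 mm; ȳ = 1325791.67/23709.13 = 55.92 mm.

x̄ = 107.94 mm, ȳ = 55.92 mm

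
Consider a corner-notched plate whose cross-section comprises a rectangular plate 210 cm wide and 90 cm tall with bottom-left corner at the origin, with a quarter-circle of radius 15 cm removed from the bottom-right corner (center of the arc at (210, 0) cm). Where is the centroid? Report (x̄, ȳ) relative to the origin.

plate: A = 210 × 90 = 18900.00, centroid at (105.00, 45.00).
removed quarter-circle: A = −¼π·15² = -176.71, centroid at (203.63, 6.37).
ΣA = 18723.29 cm², ΣAx̄ = 1948514.94 cm³, ΣAȳ = 849375.00 cm³.
x̄ = 1948514.94/18723.29 = 104.07 cm; ȳ = 849375.00/18723.29 = 45.36 cm.

x̄ = 104.07 cm, ȳ = 45.36 cm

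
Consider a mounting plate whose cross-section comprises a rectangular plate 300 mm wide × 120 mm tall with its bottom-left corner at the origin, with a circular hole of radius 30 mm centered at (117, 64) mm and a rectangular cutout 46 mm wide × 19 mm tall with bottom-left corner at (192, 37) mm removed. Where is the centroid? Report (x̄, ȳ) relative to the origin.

x̄ = 151.13 mm, ȳ = 60.02 mm

Part | A | x̄ᵢ | ȳᵢ | A·x̄ᵢ | A·ȳᵢ
plate | 36000.00 | 150.00 | 60.00 | 5400000.00 | 2160000.00
hole 1 | -2827.43 | 117.00 | 64.00 | -330809.71 | -180955.74
hole 2 | -874.00 | 215.00 | 46.50 | -187910.00 | -40641.00
Σ | 32298.57 |  |  | 4881280.29 | 1938403.26
x̄ = 4881280.29 / 32298.57 = 151.13 mm
ȳ = 1938403.26 / 32298.57 = 60.02 mm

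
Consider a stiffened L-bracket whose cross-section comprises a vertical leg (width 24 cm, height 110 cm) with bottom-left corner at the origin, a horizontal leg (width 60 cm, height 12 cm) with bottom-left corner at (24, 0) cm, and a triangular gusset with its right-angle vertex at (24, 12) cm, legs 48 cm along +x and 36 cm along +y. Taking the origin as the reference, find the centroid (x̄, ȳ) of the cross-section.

vertical leg: A = 24 × 110 = 2640.00, centroid at (12.00, 55.00).
horizontal leg: A = 60 × 12 = 720.00, centroid at (54.00, 6.00).
gusset: A = ½·48·36 = 864.00, centroid at (40.00, 24.00).
ΣA = 4224.00 cm², ΣAx̄ = 105120.00 cm³, ΣAȳ = 170256.00 cm³.
x̄ = 105120.00/4224.00 = 24.89 cm; ȳ = 170256.00/4224.00 = 40.31 cm.

x̄ = 24.89 cm, ȳ = 40.31 cm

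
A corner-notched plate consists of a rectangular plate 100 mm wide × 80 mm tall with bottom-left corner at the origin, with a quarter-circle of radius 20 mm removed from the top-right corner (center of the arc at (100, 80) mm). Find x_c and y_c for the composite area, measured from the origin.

x_c = 48.30 mm, y_c = 38.71 mm

plate: A = 100 × 80 = 8000.00, centroid at (50.00, 40.00).
removed quarter-circle: A = −¼π·20² = -314.16, centroid at (91.51, 71.51).
ΣA = 7685.84 mm², ΣAx_c = 371250.74 mm³, ΣAy_c = 297533.93 mm³.
x_c = 371250.74/7685.84 = 48.30 mm; y_c = 297533.93/7685.84 = 38.71 mm.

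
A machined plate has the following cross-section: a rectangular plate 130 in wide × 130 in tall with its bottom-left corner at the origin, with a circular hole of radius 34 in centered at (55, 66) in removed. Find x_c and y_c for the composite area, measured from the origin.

x_c = 67.74 in, y_c = 64.73 in

plate: A = 130 × 130 = 16900.00, centroid at (65.00, 65.00).
hole: A = −π·34² = -3631.68, centroid at (55.00, 66.00).
ΣA = 13268.32 in², ΣAx_c = 898757.54 in³, ΣAy_c = 858809.05 in³.
x_c = 898757.54/13268.32 = 67.74 in; y_c = 858809.05/13268.32 = 64.73 in.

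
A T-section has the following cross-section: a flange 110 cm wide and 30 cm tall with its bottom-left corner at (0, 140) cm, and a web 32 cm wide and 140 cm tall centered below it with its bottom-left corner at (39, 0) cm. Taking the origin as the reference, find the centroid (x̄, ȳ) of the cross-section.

x̄ = 55.00 cm, ȳ = 106.05 cm

Part | A | x̄ᵢ | ȳᵢ | A·x̄ᵢ | A·ȳᵢ
web | 4480.00 | 55.00 | 70.00 | 246400.00 | 313600.00
flange | 3300.00 | 55.00 | 155.00 | 181500.00 | 511500.00
Σ | 7780.00 |  |  | 427900.00 | 825100.00
x̄ = 427900.00 / 7780.00 = 55.00 cm
ȳ = 825100.00 / 7780.00 = 106.05 cm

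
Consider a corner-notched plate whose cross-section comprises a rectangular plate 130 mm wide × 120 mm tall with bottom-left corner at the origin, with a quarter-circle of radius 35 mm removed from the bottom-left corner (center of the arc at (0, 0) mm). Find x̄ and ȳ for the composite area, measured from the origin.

Part | A | x̄ᵢ | ȳᵢ | A·x̄ᵢ | A·ȳᵢ
plate | 15600.00 | 65.00 | 60.00 | 1014000.00 | 936000.00
removed quarter-circle | -962.11 | 14.85 | 14.85 | -14291.67 | -14291.67
Σ | 14637.89 |  |  | 999708.33 | 921708.33
x̄ = 999708.33 / 14637.89 = 68.30 mm
ȳ = 921708.33 / 14637.89 = 62.97 mm

x̄ = 68.30 mm, ȳ = 62.97 mm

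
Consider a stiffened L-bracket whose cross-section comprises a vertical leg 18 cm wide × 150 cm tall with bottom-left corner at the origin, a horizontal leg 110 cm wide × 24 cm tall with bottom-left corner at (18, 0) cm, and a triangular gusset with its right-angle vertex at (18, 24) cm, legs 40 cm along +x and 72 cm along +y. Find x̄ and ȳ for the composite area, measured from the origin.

x̄ = 38.66 cm, ȳ = 44.73 cm

vertical leg: A = 18 × 150 = 2700.00, centroid at (9.00, 75.00).
horizontal leg: A = 110 × 24 = 2640.00, centroid at (73.00, 12.00).
gusset: A = ½·40·72 = 1440.00, centroid at (31.33, 48.00).
ΣA = 6780.00 cm²
ΣAx̄ = (2700.00)(9.00) + (2640.00)(73.00) + (1440.00)(31.33) = 262140.00 cm³
ΣAȳ = (2700.00)(75.00) + (2640.00)(12.00) + (1440.00)(48.00) = 303300.00 cm³
x̄ = 262140.00 / 6780.00 = 38.66 cm
ȳ = 303300.00 / 6780.00 = 44.73 cm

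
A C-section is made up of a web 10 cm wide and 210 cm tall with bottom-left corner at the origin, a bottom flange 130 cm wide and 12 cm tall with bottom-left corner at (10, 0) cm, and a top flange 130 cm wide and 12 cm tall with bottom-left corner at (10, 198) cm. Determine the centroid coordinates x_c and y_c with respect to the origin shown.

x_c = 46.84 cm, y_c = 105.00 cm

web: A = 10 × 210 = 2100.00, centroid at (5.00, 105.00).
bottom flange: A = 130 × 12 = 1560.00, centroid at (75.00, 6.00).
top flange: A = 130 × 12 = 1560.00, centroid at (75.00, 204.00).
ΣA = 5220.00 cm²
ΣAx_c = (2100.00)(5.00) + (1560.00)(75.00) + (1560.00)(75.00) = 244500.00 cm³
ΣAy_c = (2100.00)(105.00) + (1560.00)(6.00) + (1560.00)(204.00) = 548100.00 cm³
x_c = 244500.00 / 5220.00 = 46.84 cm
y_c = 548100.00 / 5220.00 = 105.00 cm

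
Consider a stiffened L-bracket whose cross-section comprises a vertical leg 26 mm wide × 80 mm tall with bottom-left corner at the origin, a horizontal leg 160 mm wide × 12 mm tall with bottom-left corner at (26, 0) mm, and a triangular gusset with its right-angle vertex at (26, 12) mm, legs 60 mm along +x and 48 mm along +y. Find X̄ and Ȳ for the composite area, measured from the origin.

Part | A | x̄ᵢ | ȳᵢ | A·x̄ᵢ | A·ȳᵢ
vertical leg | 2080.00 | 13.00 | 40.00 | 27040.00 | 83200.00
horizontal leg | 1920.00 | 106.00 | 6.00 | 203520.00 | 11520.00
gusset | 1440.00 | 46.00 | 28.00 | 66240.00 | 40320.00
Σ | 5440.00 |  |  | 296800.00 | 135040.00
X̄ = 296800.00 / 5440.00 = 54.56 mm
Ȳ = 135040.00 / 5440.00 = 24.82 mm

X̄ = 54.56 mm, Ȳ = 24.82 mm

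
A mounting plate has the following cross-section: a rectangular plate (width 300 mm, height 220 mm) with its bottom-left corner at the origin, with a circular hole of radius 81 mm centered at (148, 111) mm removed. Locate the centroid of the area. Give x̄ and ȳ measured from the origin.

x̄ = 150.91 mm, ȳ = 109.55 mm

Part | A | x̄ᵢ | ȳᵢ | A·x̄ᵢ | A·ȳᵢ
plate | 66000.00 | 150.00 | 110.00 | 9900000.00 | 7260000.00
hole | -20611.99 | 148.00 | 111.00 | -3050574.43 | -2287930.82
Σ | 45388.01 |  |  | 6849425.57 | 4972069.18
x̄ = 6849425.57 / 45388.01 = 150.91 mm
ȳ = 4972069.18 / 45388.01 = 109.55 mm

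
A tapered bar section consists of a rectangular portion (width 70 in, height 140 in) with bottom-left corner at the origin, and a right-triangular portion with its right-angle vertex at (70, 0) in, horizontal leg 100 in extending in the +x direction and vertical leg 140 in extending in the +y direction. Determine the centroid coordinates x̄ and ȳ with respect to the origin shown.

Part | A | x̄ᵢ | ȳᵢ | A·x̄ᵢ | A·ȳᵢ
rectangular portion | 9800.00 | 35.00 | 70.00 | 343000.00 | 686000.00
triangular portion | 7000.00 | 103.33 | 46.67 | 723333.33 | 326666.67
Σ | 16800.00 |  |  | 1066333.33 | 1012666.67
x̄ = 1066333.33 / 16800.00 = 63.47 in
ȳ = 1012666.67 / 16800.00 = 60.28 in

x̄ = 63.47 in, ȳ = 60.28 in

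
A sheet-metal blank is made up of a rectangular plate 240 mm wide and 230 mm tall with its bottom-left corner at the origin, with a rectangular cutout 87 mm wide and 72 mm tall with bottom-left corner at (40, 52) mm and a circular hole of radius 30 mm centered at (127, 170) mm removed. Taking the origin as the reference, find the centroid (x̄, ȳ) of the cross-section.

plate: A = 240 × 230 = 55200.00, centroid at (120.00, 115.00).
hole 1: A = −(87 × 72) = -6264.00, centroid at (83.50, 88.00).
hole 2: A = −π·30² = -2827.43, centroid at (127.00, 170.00).
ΣA = 46108.57 mm², ΣAx̄ = 5741871.96 mm³, ΣAȳ = 5316104.32 mm³.
x̄ = 5741871.96/46108.57 = 124.53 mm; ȳ = 5316104.32/46108.57 = 115.30 mm.

x̄ = 124.53 mm, ȳ = 115.30 mm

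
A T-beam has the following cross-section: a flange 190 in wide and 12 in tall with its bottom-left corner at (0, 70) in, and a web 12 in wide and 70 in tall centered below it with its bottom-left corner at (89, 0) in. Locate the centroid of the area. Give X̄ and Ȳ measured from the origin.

X̄ = 95.00 in, Ȳ = 64.96 in

Part | A | x̄ᵢ | ȳᵢ | A·x̄ᵢ | A·ȳᵢ
web | 840.00 | 95.00 | 35.00 | 79800.00 | 29400.00
flange | 2280.00 | 95.00 | 76.00 | 216600.00 | 173280.00
Σ | 3120.00 |  |  | 296400.00 | 202680.00
X̄ = 296400.00 / 3120.00 = 95.00 in
Ȳ = 202680.00 / 3120.00 = 64.96 in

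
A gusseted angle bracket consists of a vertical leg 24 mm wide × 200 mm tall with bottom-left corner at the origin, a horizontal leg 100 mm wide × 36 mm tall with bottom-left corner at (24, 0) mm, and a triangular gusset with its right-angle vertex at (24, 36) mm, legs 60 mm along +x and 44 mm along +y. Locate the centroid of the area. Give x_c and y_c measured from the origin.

Part | A | x̄ᵢ | ȳᵢ | A·x̄ᵢ | A·ȳᵢ
vertical leg | 4800.00 | 12.00 | 100.00 | 57600.00 | 480000.00
horizontal leg | 3600.00 | 74.00 | 18.00 | 266400.00 | 64800.00
gusset | 1320.00 | 44.00 | 50.67 | 58080.00 | 66880.00
Σ | 9720.00 |  |  | 382080.00 | 611680.00
x_c = 382080.00 / 9720.00 = 39.31 mm
y_c = 611680.00 / 9720.00 = 62.93 mm

x_c = 39.31 mm, y_c = 62.93 mm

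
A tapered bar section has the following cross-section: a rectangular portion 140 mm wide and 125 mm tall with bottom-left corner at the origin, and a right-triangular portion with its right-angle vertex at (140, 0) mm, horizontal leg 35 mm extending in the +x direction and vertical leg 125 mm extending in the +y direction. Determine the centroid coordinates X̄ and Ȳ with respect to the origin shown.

X̄ = 79.07 mm, Ȳ = 60.19 mm

rectangular portion: A = 140 × 125 = 17500.00, centroid at (70.00, 62.50).
triangular portion: A = ½·35·125 = 2187.50, centroid at (151.67, 41.67).
ΣA = 19687.50 mm², ΣAX̄ = 1556770.83 mm³, ΣAȲ = 1184895.83 mm³.
X̄ = 1556770.83/19687.50 = 79.07 mm; Ȳ = 1184895.83/19687.50 = 60.19 mm.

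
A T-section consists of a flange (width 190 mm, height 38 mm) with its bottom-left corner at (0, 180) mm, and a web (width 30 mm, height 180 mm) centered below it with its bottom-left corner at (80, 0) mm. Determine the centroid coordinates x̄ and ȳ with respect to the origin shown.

x̄ = 95.00 mm, ȳ = 152.36 mm

web: A = 30 × 180 = 5400.00, centroid at (95.00, 90.00).
flange: A = 190 × 38 = 7220.00, centroid at (95.00, 199.00).
ΣA = 12620.00 mm², ΣAx̄ = 1198900.00 mm³, ΣAȳ = 1922780.00 mm³.
x̄ = 1198900.00/12620.00 = 95.00 mm; ȳ = 1922780.00/12620.00 = 152.36 mm.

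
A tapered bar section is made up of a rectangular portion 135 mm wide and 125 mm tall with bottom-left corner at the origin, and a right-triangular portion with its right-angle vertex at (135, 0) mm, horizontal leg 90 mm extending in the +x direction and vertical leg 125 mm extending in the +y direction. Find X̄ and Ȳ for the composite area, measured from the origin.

rectangular portion: A = 135 × 125 = 16875.00, centroid at (67.50, 62.50).
triangular portion: A = ½·90·125 = 5625.00, centroid at (165.00, 41.67).
ΣA = 22500.00 mm², ΣAX̄ = 2067187.50 mm³, ΣAȲ = 1289062.50 mm³.
X̄ = 2067187.50/22500.00 = 91.88 mm; Ȳ = 1289062.50/22500.00 = 57.29 mm.

X̄ = 91.88 mm, Ȳ = 57.29 mm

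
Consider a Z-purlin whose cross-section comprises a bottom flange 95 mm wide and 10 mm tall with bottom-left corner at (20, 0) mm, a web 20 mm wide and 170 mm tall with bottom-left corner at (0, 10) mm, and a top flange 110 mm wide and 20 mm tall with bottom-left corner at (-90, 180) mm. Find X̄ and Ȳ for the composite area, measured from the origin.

Part | A | x̄ᵢ | ȳᵢ | A·x̄ᵢ | A·ȳᵢ
bottom flange | 950.00 | 67.50 | 5.00 | 64125.00 | 4750.00
web | 3400.00 | 10.00 | 95.00 | 34000.00 | 323000.00
top flange | 2200.00 | -35.00 | 190.00 | -77000.00 | 418000.00
Σ | 6550.00 |  |  | 21125.00 | 745750.00
X̄ = 21125.00 / 6550.00 = 3.23 mm
Ȳ = 745750.00 / 6550.00 = 113.85 mm

X̄ = 3.23 mm, Ȳ = 113.85 mm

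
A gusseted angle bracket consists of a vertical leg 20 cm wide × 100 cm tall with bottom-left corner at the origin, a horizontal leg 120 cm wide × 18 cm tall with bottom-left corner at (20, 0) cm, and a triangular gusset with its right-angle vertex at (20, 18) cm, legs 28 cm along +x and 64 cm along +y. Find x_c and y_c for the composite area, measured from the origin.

vertical leg: A = 20 × 100 = 2000.00, centroid at (10.00, 50.00).
horizontal leg: A = 120 × 18 = 2160.00, centroid at (80.00, 9.00).
gusset: A = ½·28·64 = 896.00, centroid at (29.33, 39.33).
ΣA = 5056.00 cm²
ΣAx_c = (2000.00)(10.00) + (2160.00)(80.00) + (896.00)(29.33) = 219082.67 cm³
ΣAy_c = (2000.00)(50.00) + (2160.00)(9.00) + (896.00)(39.33) = 154682.67 cm³
x_c = 219082.67 / 5056.00 = 43.33 cm
y_c = 154682.67 / 5056.00 = 30.59 cm

x_c = 43.33 cm, y_c = 30.59 cm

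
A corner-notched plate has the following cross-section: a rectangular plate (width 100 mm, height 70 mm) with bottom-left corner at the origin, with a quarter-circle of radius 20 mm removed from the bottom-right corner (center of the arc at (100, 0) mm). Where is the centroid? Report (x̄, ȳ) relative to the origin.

Part | A | x̄ᵢ | ȳᵢ | A·x̄ᵢ | A·ȳᵢ
plate | 7000.00 | 50.00 | 35.00 | 350000.00 | 245000.00
removed quarter-circle | -314.16 | 91.51 | 8.49 | -28749.26 | -2666.67
Σ | 6685.84 |  |  | 321250.74 | 242333.33
x̄ = 321250.74 / 6685.84 = 48.05 mm
ȳ = 242333.33 / 6685.84 = 36.25 mm

x̄ = 48.05 mm, ȳ = 36.25 mm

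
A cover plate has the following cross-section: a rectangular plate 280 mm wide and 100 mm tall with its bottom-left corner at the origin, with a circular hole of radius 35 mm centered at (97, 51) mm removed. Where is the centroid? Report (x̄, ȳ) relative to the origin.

x̄ = 146.85 mm, ȳ = 49.84 mm

Part | A | x̄ᵢ | ȳᵢ | A·x̄ᵢ | A·ȳᵢ
plate | 28000.00 | 140.00 | 50.00 | 3920000.00 | 1400000.00
hole | -3848.45 | 97.00 | 51.00 | -373299.75 | -196271.00
Σ | 24151.55 |  |  | 3546700.25 | 1203729.00
x̄ = 3546700.25 / 24151.55 = 146.85 mm
ȳ = 1203729.00 / 24151.55 = 49.84 mm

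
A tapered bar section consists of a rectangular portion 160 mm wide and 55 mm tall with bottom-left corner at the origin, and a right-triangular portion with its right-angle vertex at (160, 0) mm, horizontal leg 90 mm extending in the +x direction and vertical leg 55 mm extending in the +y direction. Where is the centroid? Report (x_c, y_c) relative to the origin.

Part | A | x̄ᵢ | ȳᵢ | A·x̄ᵢ | A·ȳᵢ
rectangular portion | 8800.00 | 80.00 | 27.50 | 704000.00 | 242000.00
triangular portion | 2475.00 | 190.00 | 18.33 | 470250.00 | 45375.00
Σ | 11275.00 |  |  | 1174250.00 | 287375.00
x_c = 1174250.00 / 11275.00 = 104.15 mm
y_c = 287375.00 / 11275.00 = 25.49 mm

x_c = 104.15 mm, y_c = 25.49 mm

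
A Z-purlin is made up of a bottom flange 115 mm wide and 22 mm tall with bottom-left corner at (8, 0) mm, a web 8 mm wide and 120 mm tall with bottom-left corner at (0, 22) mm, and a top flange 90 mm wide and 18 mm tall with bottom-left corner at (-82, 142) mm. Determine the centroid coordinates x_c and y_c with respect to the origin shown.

x_c = 21.45 mm, y_c = 68.72 mm

bottom flange: A = 115 × 22 = 2530.00, centroid at (65.50, 11.00).
web: A = 8 × 120 = 960.00, centroid at (4.00, 82.00).
top flange: A = 90 × 18 = 1620.00, centroid at (-37.00, 151.00).
ΣA = 5110.00 mm²
ΣAx_c = (2530.00)(65.50) + (960.00)(4.00) + (1620.00)(-37.00) = 109615.00 mm³
ΣAy_c = (2530.00)(11.00) + (960.00)(82.00) + (1620.00)(151.00) = 351170.00 mm³
x_c = 109615.00 / 5110.00 = 21.45 mm
y_c = 351170.00 / 5110.00 = 68.72 mm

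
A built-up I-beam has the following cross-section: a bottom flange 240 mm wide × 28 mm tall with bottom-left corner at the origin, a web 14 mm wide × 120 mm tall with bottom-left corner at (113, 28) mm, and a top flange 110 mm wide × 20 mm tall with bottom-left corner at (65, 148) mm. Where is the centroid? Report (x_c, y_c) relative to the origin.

bottom flange: A = 240 × 28 = 6720.00, centroid at (120.00, 14.00).
web: A = 14 × 120 = 1680.00, centroid at (120.00, 88.00).
top flange: A = 110 × 20 = 2200.00, centroid at (120.00, 158.00).
ΣA = 10600.00 mm²
ΣAx_c = (6720.00)(120.00) + (1680.00)(120.00) + (2200.00)(120.00) = 1272000.00 mm³
ΣAy_c = (6720.00)(14.00) + (1680.00)(88.00) + (2200.00)(158.00) = 589520.00 mm³
x_c = 1272000.00 / 10600.00 = 120.00 mm
y_c = 589520.00 / 10600.00 = 55.62 mm

x_c = 120.00 mm, y_c = 55.62 mm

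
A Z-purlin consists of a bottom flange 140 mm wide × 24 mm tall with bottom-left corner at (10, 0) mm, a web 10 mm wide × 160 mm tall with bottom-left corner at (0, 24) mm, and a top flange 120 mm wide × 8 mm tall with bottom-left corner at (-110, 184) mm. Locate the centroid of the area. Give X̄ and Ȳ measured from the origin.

X̄ = 38.65 mm, Ȳ = 65.41 mm

Part | A | x̄ᵢ | ȳᵢ | A·x̄ᵢ | A·ȳᵢ
bottom flange | 3360.00 | 80.00 | 12.00 | 268800.00 | 40320.00
web | 1600.00 | 5.00 | 104.00 | 8000.00 | 166400.00
top flange | 960.00 | -50.00 | 188.00 | -48000.00 | 180480.00
Σ | 5920.00 |  |  | 228800.00 | 387200.00
X̄ = 228800.00 / 5920.00 = 38.65 mm
Ȳ = 387200.00 / 5920.00 = 65.41 mm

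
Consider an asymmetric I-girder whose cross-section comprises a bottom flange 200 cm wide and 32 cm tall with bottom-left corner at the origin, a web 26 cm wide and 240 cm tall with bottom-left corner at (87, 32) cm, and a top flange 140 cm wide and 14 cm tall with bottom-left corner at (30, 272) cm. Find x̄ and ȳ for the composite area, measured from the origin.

x̄ = 100.00 cm, ȳ = 109.43 cm

Part | A | x̄ᵢ | ȳᵢ | A·x̄ᵢ | A·ȳᵢ
bottom flange | 6400.00 | 100.00 | 16.00 | 640000.00 | 102400.00
web | 6240.00 | 100.00 | 152.00 | 624000.00 | 948480.00
top flange | 1960.00 | 100.00 | 279.00 | 196000.00 | 546840.00
Σ | 14600.00 |  |  | 1460000.00 | 1597720.00
x̄ = 1460000.00 / 14600.00 = 100.00 cm
ȳ = 1597720.00 / 14600.00 = 109.43 cm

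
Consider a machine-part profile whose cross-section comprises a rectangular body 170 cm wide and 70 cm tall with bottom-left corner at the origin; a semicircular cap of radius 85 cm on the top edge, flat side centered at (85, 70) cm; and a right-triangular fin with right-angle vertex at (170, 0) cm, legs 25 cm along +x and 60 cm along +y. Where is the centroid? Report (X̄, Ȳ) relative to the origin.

X̄ = 87.92 cm, Ȳ = 68.14 cm

rectangular body: A = 170 × 70 = 11900.00, centroid at (85.00, 35.00).
semicircular top: A = ½π·85² = 11349.00, centroid at (85.00, 106.08).
triangular fin: A = ½·25·60 = 750.00, centroid at (178.33, 20.00).
ΣA = 23999.00 cm², ΣAX̄ = 2109915.29 cm³, ΣAȲ = 1635346.91 cm³.
X̄ = 2109915.29/23999.00 = 87.92 cm; Ȳ = 1635346.91/23999.00 = 68.14 cm.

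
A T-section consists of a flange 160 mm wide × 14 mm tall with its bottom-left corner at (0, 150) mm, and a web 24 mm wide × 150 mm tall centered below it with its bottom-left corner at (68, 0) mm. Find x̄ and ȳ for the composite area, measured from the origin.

x̄ = 80.00 mm, ȳ = 106.45 mm

web: A = 24 × 150 = 3600.00, centroid at (80.00, 75.00).
flange: A = 160 × 14 = 2240.00, centroid at (80.00, 157.00).
ΣA = 5840.00 mm², ΣAx̄ = 467200.00 mm³, ΣAȳ = 621680.00 mm³.
x̄ = 467200.00/5840.00 = 80.00 mm; ȳ = 621680.00/5840.00 = 106.45 mm.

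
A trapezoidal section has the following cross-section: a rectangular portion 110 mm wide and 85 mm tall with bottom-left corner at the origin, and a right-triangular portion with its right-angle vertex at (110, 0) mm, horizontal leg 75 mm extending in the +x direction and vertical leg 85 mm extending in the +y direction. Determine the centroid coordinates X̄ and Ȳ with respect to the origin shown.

Part | A | x̄ᵢ | ȳᵢ | A·x̄ᵢ | A·ȳᵢ
rectangular portion | 9350.00 | 55.00 | 42.50 | 514250.00 | 397375.00
triangular portion | 3187.50 | 135.00 | 28.33 | 430312.50 | 90312.50
Σ | 12537.50 |  |  | 944562.50 | 487687.50
X̄ = 944562.50 / 12537.50 = 75.34 mm
Ȳ = 487687.50 / 12537.50 = 38.90 mm

X̄ = 75.34 mm, Ȳ = 38.90 mm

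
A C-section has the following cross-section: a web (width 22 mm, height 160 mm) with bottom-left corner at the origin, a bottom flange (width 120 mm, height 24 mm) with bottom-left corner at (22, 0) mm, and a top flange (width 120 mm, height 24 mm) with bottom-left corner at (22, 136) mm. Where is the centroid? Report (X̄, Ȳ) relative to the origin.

Part | A | x̄ᵢ | ȳᵢ | A·x̄ᵢ | A·ȳᵢ
web | 3520.00 | 11.00 | 80.00 | 38720.00 | 281600.00
bottom flange | 2880.00 | 82.00 | 12.00 | 236160.00 | 34560.00
top flange | 2880.00 | 82.00 | 148.00 | 236160.00 | 426240.00
Σ | 9280.00 |  |  | 511040.00 | 742400.00
X̄ = 511040.00 / 9280.00 = 55.07 mm
Ȳ = 742400.00 / 9280.00 = 80.00 mm

X̄ = 55.07 mm, Ȳ = 80.00 mm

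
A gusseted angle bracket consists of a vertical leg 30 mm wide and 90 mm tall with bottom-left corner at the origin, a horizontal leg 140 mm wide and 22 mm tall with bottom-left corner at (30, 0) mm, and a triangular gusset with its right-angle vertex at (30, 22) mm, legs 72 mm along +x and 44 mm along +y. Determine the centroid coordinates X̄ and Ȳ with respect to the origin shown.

vertical leg: A = 30 × 90 = 2700.00, centroid at (15.00, 45.00).
horizontal leg: A = 140 × 22 = 3080.00, centroid at (100.00, 11.00).
gusset: A = ½·72·44 = 1584.00, centroid at (54.00, 36.67).
ΣA = 7364.00 mm²
ΣAX̄ = (2700.00)(15.00) + (3080.00)(100.00) + (1584.00)(54.00) = 434036.00 mm³
ΣAȲ = (2700.00)(45.00) + (3080.00)(11.00) + (1584.00)(36.67) = 213460.00 mm³
X̄ = 434036.00 / 7364.00 = 58.94 mm
Ȳ = 213460.00 / 7364.00 = 28.99 mm

X̄ = 58.94 mm, Ȳ = 28.99 mm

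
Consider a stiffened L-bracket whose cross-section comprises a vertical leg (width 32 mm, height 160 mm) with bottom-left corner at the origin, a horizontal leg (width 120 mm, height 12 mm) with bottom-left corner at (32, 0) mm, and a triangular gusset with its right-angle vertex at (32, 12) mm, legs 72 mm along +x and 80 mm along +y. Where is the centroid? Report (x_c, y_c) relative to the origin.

Part | A | x̄ᵢ | ȳᵢ | A·x̄ᵢ | A·ȳᵢ
vertical leg | 5120.00 | 16.00 | 80.00 | 81920.00 | 409600.00
horizontal leg | 1440.00 | 92.00 | 6.00 | 132480.00 | 8640.00
gusset | 2880.00 | 56.00 | 38.67 | 161280.00 | 111360.00
Σ | 9440.00 |  |  | 375680.00 | 529600.00
x_c = 375680.00 / 9440.00 = 39.80 mm
y_c = 529600.00 / 9440.00 = 56.10 mm

x_c = 39.80 mm, y_c = 56.10 mm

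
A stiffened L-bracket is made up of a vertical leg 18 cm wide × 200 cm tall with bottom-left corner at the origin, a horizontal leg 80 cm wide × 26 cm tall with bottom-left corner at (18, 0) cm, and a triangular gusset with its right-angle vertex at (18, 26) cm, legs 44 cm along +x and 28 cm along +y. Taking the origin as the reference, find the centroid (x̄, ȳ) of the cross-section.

x̄ = 27.50 cm, ȳ = 64.93 cm

Part | A | x̄ᵢ | ȳᵢ | A·x̄ᵢ | A·ȳᵢ
vertical leg | 3600.00 | 9.00 | 100.00 | 32400.00 | 360000.00
horizontal leg | 2080.00 | 58.00 | 13.00 | 120640.00 | 27040.00
gusset | 616.00 | 32.67 | 35.33 | 20122.67 | 21765.33
Σ | 6296.00 |  |  | 173162.67 | 408805.33
x̄ = 173162.67 / 6296.00 = 27.50 cm
ȳ = 408805.33 / 6296.00 = 64.93 cm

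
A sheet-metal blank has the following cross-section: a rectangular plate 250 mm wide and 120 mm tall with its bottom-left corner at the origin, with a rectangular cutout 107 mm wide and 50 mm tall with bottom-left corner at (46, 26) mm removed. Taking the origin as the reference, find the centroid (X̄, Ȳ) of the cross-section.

plate: A = 250 × 120 = 30000.00, centroid at (125.00, 60.00).
hole: A = −(107 × 50) = -5350.00, centroid at (99.50, 51.00).
ΣA = 24650.00 mm², ΣAX̄ = 3217675.00 mm³, ΣAȲ = 1527150.00 mm³.
X̄ = 3217675.00/24650.00 = 130.53 mm; Ȳ = 1527150.00/24650.00 = 61.95 mm.

X̄ = 130.53 mm, Ȳ = 61.95 mm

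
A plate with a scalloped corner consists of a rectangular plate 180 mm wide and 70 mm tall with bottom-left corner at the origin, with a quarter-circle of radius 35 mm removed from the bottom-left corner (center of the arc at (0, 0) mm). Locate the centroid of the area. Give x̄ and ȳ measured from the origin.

x̄ = 96.21 mm, ȳ = 36.67 mm

plate: A = 180 × 70 = 12600.00, centroid at (90.00, 35.00).
removed quarter-circle: A = −¼π·35² = -962.11, centroid at (14.85, 14.85).
ΣA = 11637.89 mm²
ΣAx̄ = (12600.00)(90.00) + (-962.11)(14.85) = 1119708.33 mm³
ΣAȳ = (12600.00)(35.00) + (-962.11)(14.85) = 426708.33 mm³
x̄ = 1119708.33 / 11637.89 = 96.21 mm
ȳ = 426708.33 / 11637.89 = 36.67 mm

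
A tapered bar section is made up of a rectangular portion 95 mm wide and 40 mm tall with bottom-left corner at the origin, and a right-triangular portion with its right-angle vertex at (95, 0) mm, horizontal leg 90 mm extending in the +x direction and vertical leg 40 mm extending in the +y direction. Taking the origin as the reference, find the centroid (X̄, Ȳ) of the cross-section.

rectangular portion: A = 95 × 40 = 3800.00, centroid at (47.50, 20.00).
triangular portion: A = ½·90·40 = 1800.00, centroid at (125.00, 13.33).
ΣA = 5600.00 mm², ΣAX̄ = 405500.00 mm³, ΣAȲ = 100000.00 mm³.
X̄ = 405500.00/5600.00 = 72.41 mm; Ȳ = 100000.00/5600.00 = 17.86 mm.

X̄ = 72.41 mm, Ȳ = 17.86 mm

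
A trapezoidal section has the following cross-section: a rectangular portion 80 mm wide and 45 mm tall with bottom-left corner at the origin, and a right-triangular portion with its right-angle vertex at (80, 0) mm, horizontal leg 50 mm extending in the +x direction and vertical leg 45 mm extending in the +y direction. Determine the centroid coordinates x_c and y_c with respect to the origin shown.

x_c = 53.49 mm, y_c = 20.71 mm

rectangular portion: A = 80 × 45 = 3600.00, centroid at (40.00, 22.50).
triangular portion: A = ½·50·45 = 1125.00, centroid at (96.67, 15.00).
ΣA = 4725.00 mm², ΣAx_c = 252750.00 mm³, ΣAy_c = 97875.00 mm³.
x_c = 252750.00/4725.00 = 53.49 mm; y_c = 97875.00/4725.00 = 20.71 mm.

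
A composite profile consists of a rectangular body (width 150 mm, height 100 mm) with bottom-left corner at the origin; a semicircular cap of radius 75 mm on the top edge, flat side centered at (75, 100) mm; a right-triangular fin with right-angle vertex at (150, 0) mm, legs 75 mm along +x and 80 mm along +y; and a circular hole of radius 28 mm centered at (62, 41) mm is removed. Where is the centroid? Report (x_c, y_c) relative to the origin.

x_c = 88.62 mm, y_c = 77.70 mm

rectangular body: A = 150 × 100 = 15000.00, centroid at (75.00, 50.00).
semicircular top: A = ½π·75² = 8835.73, centroid at (75.00, 131.83).
triangular fin: A = ½·75·80 = 3000.00, centroid at (175.00, 26.67).
hole: A = −π·28² = -2463.01, centroid at (62.00, 41.00).
ΣA = 24372.72 mm²
ΣAx_c = (15000.00)(75.00) + (8835.73)(75.00) + (3000.00)(175.00) + (-2463.01)(62.00) = 2159973.16 mm³
ΣAy_c = (15000.00)(50.00) + (8835.73)(131.83) + (3000.00)(26.67) + (-2463.01)(41.00) = 1893839.58 mm³
x_c = 2159973.16 / 24372.72 = 88.62 mm
y_c = 1893839.58 / 24372.72 = 77.70 mm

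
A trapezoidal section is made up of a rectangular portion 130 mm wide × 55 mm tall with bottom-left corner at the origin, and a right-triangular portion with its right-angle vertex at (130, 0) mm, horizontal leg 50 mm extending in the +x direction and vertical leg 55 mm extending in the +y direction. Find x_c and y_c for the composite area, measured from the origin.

Part | A | x̄ᵢ | ȳᵢ | A·x̄ᵢ | A·ȳᵢ
rectangular portion | 7150.00 | 65.00 | 27.50 | 464750.00 | 196625.00
triangular portion | 1375.00 | 146.67 | 18.33 | 201666.67 | 25208.33
Σ | 8525.00 |  |  | 666416.67 | 221833.33
x_c = 666416.67 / 8525.00 = 78.17 mm
y_c = 221833.33 / 8525.00 = 26.02 mm

x_c = 78.17 mm, y_c = 26.02 mm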